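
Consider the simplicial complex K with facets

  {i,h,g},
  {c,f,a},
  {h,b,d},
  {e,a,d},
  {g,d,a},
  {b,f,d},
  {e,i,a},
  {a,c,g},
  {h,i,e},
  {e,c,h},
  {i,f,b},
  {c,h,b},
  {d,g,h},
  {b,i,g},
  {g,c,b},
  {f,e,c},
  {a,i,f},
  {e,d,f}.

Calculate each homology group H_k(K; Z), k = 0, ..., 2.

H_0 ≅ Z,  H_1 ≅ Z ⊕ Z_2,  H_2 = 0.

Order the vertices as a < b < c < d < e < f < g < h < i. Listing each simplex with vertices in this order, K has dimension 2 with simplices:

  0-simplices (9): a, b, c, d, e, f, g, h, i
  1-simplices (27): ac, ad, ae, af, ag, ai, bc, bd, bf, bg, bh, bi, ce, cf, cg, ch, de, df, dg, dh, ef, eh, ei, fi, gh, gi, hi
  2-simplices (18): acf, acg, ade, adg, aei, afi, bcg, bch, bdf, bdh, bfi, bgi, cef, ceh, def, dgh, ehi, ghi

Hence C_0 ≅ Z^9, C_1 ≅ Z^27, C_2 ≅ Z^18.

Boundary ∂_1: C_1 → C_0 is given by ∂[p,q] = [q] − [p]. For instance
  ∂af = f − a.
As a 9×27 matrix over Z this has rank 8, with invariant factors (1,1,1,1,1,1,1,1).

The boundary map ∂_2: C_2 → C_1 sends each 2-simplex [p,q,r] to [q,r] − [p,r] + [p,q]. For instance
  ∂dgh = gh − dh + dg,
  ∂ceh = eh − ch + ce.
This gives a 27×18 integer matrix of rank 18; reducing to Smith normal form yields diagonal entries (1,1,1,1,1,1,1,1,1,1,1,1,1,1,1,1,1,2).

Computing H_k = (kernel of ∂_k) / (image of ∂_{k+1}):

  H_0: rank C_0 − rank ∂_1 = 9 − 8 = 1, and the invariant factors of ∂_1 are all 1, so H_0 = Z.
  H_1: rank ker ∂_1 − rank ∂_2 = (27 − 8) − 18 = 1, and ∂_2 has invariant factor 2 > 1, so H_1 = Z ⊕ Z_2.
  H_2: rank ker ∂_2 − rank ∂_3 = (18 − 18) − 0 = 0, and there is no ∂_3, so H_2 = 0.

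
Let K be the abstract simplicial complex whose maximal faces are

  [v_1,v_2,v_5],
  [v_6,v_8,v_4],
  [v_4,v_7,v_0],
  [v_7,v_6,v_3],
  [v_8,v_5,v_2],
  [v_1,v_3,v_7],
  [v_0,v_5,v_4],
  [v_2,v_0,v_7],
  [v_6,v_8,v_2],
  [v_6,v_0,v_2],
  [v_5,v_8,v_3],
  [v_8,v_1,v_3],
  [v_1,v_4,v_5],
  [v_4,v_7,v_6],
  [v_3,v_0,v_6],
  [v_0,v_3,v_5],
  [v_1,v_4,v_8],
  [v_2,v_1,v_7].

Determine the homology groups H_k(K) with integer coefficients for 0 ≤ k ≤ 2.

We work with the vertex ordering v_0 < v_1 < v_2 < v_3 < v_4 < v_5 < v_6 < v_7 < v_8. The simplices of K, each written with vertices in increasing order, are:

  0-simplices (9): [v_0], [v_1], [v_2], [v_3], [v_4], [v_5], [v_6], [v_7], [v_8]
  1-simplices (27): (27 of them)
  2-simplices (18): (18 of them)

so the chain groups are C_0 ≅ Z^9, C_1 ≅ Z^27, C_2 ≅ Z^18.

∂_1: C_1 → C_0 maps an edge to its endpoints' difference, ∂[p,q] = q − p.
The resulting 9×27 matrix has rank 8, and its Smith normal form has invariant factors (1,1,1,1,1,1,1,1).

The boundary map ∂_2: C_2 → C_1 sends each 2-simplex [p,q,r] to [q,r] − [p,r] + [p,q]. For instance
  ∂[v_1,v_4,v_8] = [v_4,v_8] − [v_1,v_8] + [v_1,v_4],
  ∂[v_0,v_2,v_7] = [v_2,v_7] − [v_0,v_7] + [v_0,v_2].
This gives a 27×18 integer matrix of rank 18; reducing to Smith normal form yields diagonal entries (1,1,1,1,1,1,1,1,1,1,1,1,1,1,1,1,1,2).

Computing H_k = (kernel of ∂_k) / (image of ∂_{k+1}):

  H_0: rank C_0 − rank ∂_1 = 9 − 8 = 1, and the invariant factors of ∂_1 are all 1, so H_0 ≅ Z.
  H_1: rank ker ∂_1 − rank ∂_2 = (27 − 8) − 18 = 1, and ∂_2 has invariant factor 2 > 1, so H_1 ≅ Z ⊕ Z/2.
  H_2: rank ker ∂_2 − rank ∂_3 = (18 − 18) − 0 = 0, and there is no ∂_3, so H_2 ≅ 0.

(K is a triangulation of the Klein bottle.)

H_0 ≅ Z,  H_1 ≅ Z ⊕ Z/2,  H_2 = 0.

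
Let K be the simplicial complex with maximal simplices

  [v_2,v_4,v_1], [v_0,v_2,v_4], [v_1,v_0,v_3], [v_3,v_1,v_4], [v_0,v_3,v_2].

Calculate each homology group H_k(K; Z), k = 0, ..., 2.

K has 5 vertices, 10 edges, 5 triangles.
rank ∂_0 = 0, rank ∂_1 = 4 ⇒ b_0 = 5 − 0 − 4 = 1; all invariant factors of ∂_1 are 1 so no torsion. So H_0 ≅ Z.
rank ∂_1 = 4, rank ∂_2 = 5 ⇒ b_1 = 10 − 4 − 5 = 1; all invariant factors of ∂_2 are 1 so no torsion. So H_1 ≅ Z.
rank ∂_2 = 5, rank ∂_3 = 0 ⇒ b_2 = 5 − 5 − 0 = 0. So H_2 ≅ 0.

H_0 = Z,  H_1 = Z,  H_2 = 0.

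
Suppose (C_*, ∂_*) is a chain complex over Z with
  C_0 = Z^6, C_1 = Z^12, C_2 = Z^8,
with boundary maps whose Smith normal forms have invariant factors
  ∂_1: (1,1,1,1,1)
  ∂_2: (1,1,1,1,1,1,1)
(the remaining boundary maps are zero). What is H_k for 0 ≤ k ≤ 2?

H_0 = Z,  H_1 = 0,  H_2 = Z.

H_0: b_0 = 6 − 0 − 5 = 1; torsion from ∂_1 factors > 1: none. So H_0 = Z.
H_1: b_1 = 12 − 5 − 7 = 0; torsion from ∂_2 factors > 1: none. So H_1 = 0.
H_2: b_2 = 8 − 7 − 0 = 1; torsion from ∂_3 factors > 1: none. So H_2 = Z.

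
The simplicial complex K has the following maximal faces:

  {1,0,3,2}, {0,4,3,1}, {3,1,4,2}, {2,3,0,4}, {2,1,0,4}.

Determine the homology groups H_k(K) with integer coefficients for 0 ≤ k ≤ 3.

H_0 ≅ Z,  H_1 = 0,  H_2 = 0,  H_3 ≅ Z.

We work with the vertex ordering 0 < 1 < 2 < 3 < 4. The simplices of K, each written with vertices in increasing order, are:

  0-simplices (5): [0], [1], [2], [3], [4]
  1-simplices (10): [0,1], [0,2], [0,3], [0,4], [1,2], [1,3], [1,4], [2,3], [2,4], [3,4]
  2-simplices (10): [0,1,2], [0,1,3], [0,1,4], [0,2,3], [0,2,4], [0,3,4], [1,2,3], [1,2,4], [1,3,4], [2,3,4]
  3-simplices (5): [0,1,2,3], [0,1,2,4], [0,1,3,4], [0,2,3,4], [1,2,3,4]

Hence C_0 ≅ Z^5, C_1 ≅ Z^10, C_2 ≅ Z^10, C_3 ≅ Z^5.

The boundary map ∂_1: C_1 → C_0 sends each edge [p,q] (with p < q) to q − p. For instance
  ∂[2,4] = [4] − [2].
As a 5×10 matrix over Z this has rank 4, with invariant factors (1,1,1,1).

The boundary map ∂_2: C_2 → C_1 acts by ∂[p,q,r] = [q,r] − [p,r] + [p,q]. For instance
  ∂[0,2,3] = [2,3] − [0,3] + [0,2],
  ∂[2,3,4] = [3,4] − [2,4] + [2,3].
The resulting 10×10 matrix has rank 6, and its Smith normal form has invariant factors (1,1,1,1,1,1).

Boundary ∂_3: C_3 → C_2 sends each 3-simplex σ to the alternating sum Σ_i (−1)^i (σ with its i-th vertex removed). For instance
  ∂[0,1,2,4] = [1,2,4] − [0,2,4] + [0,1,4] − [0,1,2],
  ∂[0,1,2,3] = [1,2,3] − [0,2,3] + [0,1,3] − [0,1,2].
The resulting 10×5 matrix has rank 4, and its Smith normal form has invariant factors (1,1,1,1).

From H_k ≅ ker(∂_k) / im(∂_{k+1}) we obtain:

  H_0: rank C_0 − rank ∂_1 = 5 − 4 = 1, and the invariant factors of ∂_1 are all 1, so H_0 ≅ Z.
  H_1: rank ker ∂_1 − rank ∂_2 = (10 − 4) − 6 = 0, and the invariant factors of ∂_2 are all 1, so H_1 ≅ 0.
  H_2: rank ker ∂_2 − rank ∂_3 = (10 − 6) − 4 = 0, and the invariant factors of ∂_3 are all 1, so H_2 ≅ 0.
  H_3: rank ker ∂_3 − rank ∂_4 = (5 − 4) − 0 = 1, and there is no ∂_4, so H_3 ≅ Z.

(K is a triangulation of the 3-sphere S^3.)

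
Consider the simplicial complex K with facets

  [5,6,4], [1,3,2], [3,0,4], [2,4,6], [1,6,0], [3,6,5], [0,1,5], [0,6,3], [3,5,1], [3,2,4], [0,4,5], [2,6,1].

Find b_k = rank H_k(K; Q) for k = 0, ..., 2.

Take the total order 0 < 1 < 2 < 3 < 4 < 5 < 6 on the vertex set. Then K (dimension 2) consists of the simplices:

  0-simplices (7): [0], [1], [2], [3], [4], [5], [6]
  1-simplices (18): [0,1], [0,3], [0,4], [0,5], [0,6], [1,2], [1,3], [1,5], [1,6], [2,3], [2,4], [2,6], [3,4], [3,5], [3,6], [4,5], [4,6], [5,6]
  2-simplices (12): [0,1,5], [0,1,6], [0,3,4], [0,3,6], [0,4,5], [1,2,3], [1,2,6], [1,3,5], [2,3,4], [2,4,6], [3,5,6], [4,5,6]

giving chain groups C_0 ≅ Z^7, C_1 ≅ Z^18, C_2 ≅ Z^12.

∂_1: C_1 → C_0 is given by ∂[p,q] = [q] − [p]. For instance
  ∂[2,6] = [6] − [2].
The resulting 7×18 matrix has rank 6, and its Smith normal form has invariant factors (1,1,1,1,1,1).

The boundary map ∂_2: C_2 → C_1 maps a triangle to the signed sum of its edges. For instance
  ∂[0,3,4] = [3,4] − [0,4] + [0,3],
  ∂[3,5,6] = [5,6] − [3,6] + [3,5].
As a 18×12 matrix over Z this has rank 12, with invariant factors (1,1,1,1,1,1,1,1,1,1,1,2).

Now H_k = ker ∂_k / im ∂_{k+1}, so:

  H_0: rank C_0 − rank ∂_1 = 7 − 6 = 1, and the invariant factors of ∂_1 are all 1, so H_0 = Z.
  H_1: rank ker ∂_1 − rank ∂_2 = (18 − 6) − 12 = 0, and ∂_2 has invariant factor 2 > 1, so H_1 = Z/2Z.
  H_2: rank ker ∂_2 − rank ∂_3 = (12 − 12) − 0 = 0, and there is no ∂_3, so H_2 = 0.

As a check, the Euler characteristic is 7 − 18 + 12 = 1, which agrees with 1 − 0 + 0 = 1.

Hence the Betti numbers are b_0 = 1, b_1 = 0, b_2 = 0.

b_0 = 1, b_1 = 0, b_2 = 0.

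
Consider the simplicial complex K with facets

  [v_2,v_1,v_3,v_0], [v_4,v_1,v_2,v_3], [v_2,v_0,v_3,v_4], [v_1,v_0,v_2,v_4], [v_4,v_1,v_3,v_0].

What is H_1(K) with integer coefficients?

H_1 ≅ 0.

We work with the vertex ordering v_0 < v_1 < v_2 < v_3 < v_4. The simplices of K, each written with vertices in increasing order, are:

  0-simplices (5): [v_0], [v_1], [v_2], [v_3], [v_4]
  1-simplices (10): [v_0,v_1], [v_0,v_2], [v_0,v_3], [v_0,v_4], [v_1,v_2], [v_1,v_3], [v_1,v_4], [v_2,v_3], [v_2,v_4], [v_3,v_4]
  2-simplices (10): [v_0,v_1,v_2], [v_0,v_1,v_3], [v_0,v_1,v_4], [v_0,v_2,v_3], [v_0,v_2,v_4], [v_0,v_3,v_4], [v_1,v_2,v_3], [v_1,v_2,v_4], [v_1,v_3,v_4], [v_2,v_3,v_4]
  3-simplices (5): [v_0,v_1,v_2,v_3], [v_0,v_1,v_2,v_4], [v_0,v_1,v_3,v_4], [v_0,v_2,v_3,v_4], [v_1,v_2,v_3,v_4]

so the chain groups are C_0 ≅ Z^5, C_1 ≅ Z^10, C_2 ≅ Z^10, C_3 ≅ Z^5.

The boundary map ∂_1: C_1 → C_0 maps an edge to its endpoints' difference, ∂[p,q] = q − p. For instance
  ∂[v_2,v_4] = [v_4] − [v_2].
This gives a 5×10 integer matrix of rank 4; reducing to Smith normal form yields diagonal entries (1,1,1,1).

∂_2: C_2 → C_1 sends each 2-simplex [p,q,r] to [q,r] − [p,r] + [p,q]. For instance
  ∂[v_1,v_2,v_3] = [v_2,v_3] − [v_1,v_3] + [v_1,v_2],
  ∂[v_0,v_1,v_4] = [v_1,v_4] − [v_0,v_4] + [v_0,v_1].
As a 10×10 matrix over Z this has rank 6, with invariant factors (1,1,1,1,1,1).

∂_3: C_3 → C_2 sends each 3-simplex σ to the alternating sum Σ_i (−1)^i (σ with its i-th vertex removed). For instance
  ∂[v_1,v_2,v_3,v_4] = [v_2,v_3,v_4] − [v_1,v_3,v_4] + [v_1,v_2,v_4] − [v_1,v_2,v_3],
  ∂[v_0,v_1,v_2,v_4] = [v_1,v_2,v_4] − [v_0,v_2,v_4] + [v_0,v_1,v_4] − [v_0,v_1,v_2].
This gives a 10×5 integer matrix of rank 4; reducing to Smith normal form yields diagonal entries (1,1,1,1).

From H_k ≅ ker(∂_k) / im(∂_{k+1}) we obtain:

  H_1: rank ker ∂_1 − rank ∂_2 = (10 − 4) − 6 = 0, and the invariant factors of ∂_2 are all 1, so H_1 ≅ 0.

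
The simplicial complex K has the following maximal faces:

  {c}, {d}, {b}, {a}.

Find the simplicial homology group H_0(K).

H_0 ≅ Z^4.

Fix the vertex order a < b < c < d and write every simplex with vertices in increasing order. Then dim K = 0 and the simplices of K are:

  0-simplices (4): a, b, c, d

giving chain groups C_0 ≅ Z^4.

Computing H_k = (kernel of ∂_k) / (image of ∂_{k+1}):

  H_0: rank C_0 − rank ∂_1 = 4 − 0 = 4, and there is no ∂_1, so H_0 ≅ Z^4.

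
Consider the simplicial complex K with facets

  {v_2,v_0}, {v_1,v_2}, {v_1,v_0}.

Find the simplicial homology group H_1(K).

H_1 ≅ Z.

We work with the vertex ordering v_0 < v_1 < v_2. The simplices of K, each written with vertices in increasing order, are:

  0-simplices (3): [v_0], [v_1], [v_2]
  1-simplices (3): [v_0,v_1], [v_0,v_2], [v_1,v_2]

so the chain groups are C_0 ≅ Z^3, C_1 ≅ Z^3.

Boundary ∂_1: C_1 → C_0 is given by ∂[p,q] = [q] − [p]. For instance
  ∂[v_1,v_2] = [v_2] − [v_1].
The resulting 3×3 matrix has rank 2, and its Smith normal form has invariant factors (1,1).

Now H_k = ker ∂_k / im ∂_{k+1}, so:

  H_1: rank ker ∂_1 − rank ∂_2 = (3 − 2) − 0 = 1, and there is no ∂_2, so H_1 = Z.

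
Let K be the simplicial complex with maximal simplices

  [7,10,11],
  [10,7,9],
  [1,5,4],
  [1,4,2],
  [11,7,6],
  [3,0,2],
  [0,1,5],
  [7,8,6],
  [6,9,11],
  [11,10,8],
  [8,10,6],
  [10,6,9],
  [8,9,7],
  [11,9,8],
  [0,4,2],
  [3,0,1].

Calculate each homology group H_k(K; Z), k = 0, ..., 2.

Take the total order 0 < 1 < 2 < 3 < 4 < 5 < 6 < 7 < 8 < 9 < 10 < 11 on the vertex set. Then K (dimension 2) consists of the simplices:

  0-simplices (12): [0], [1], [2], [3], [4], [5], [6], [7], [8], [9], [10], [11]
  1-simplices (27): (27 of them)
  2-simplices (16): [0,1,3], [0,1,5], [0,2,3], [0,2,4], [1,2,4], [1,4,5], [6,7,8], [6,7,11], [6,8,10], [6,9,10], [6,9,11], [7,8,9], [7,9,10], [7,10,11], [8,9,11], [8,10,11]

giving chain groups C_0 ≅ Z^12, C_1 ≅ Z^27, C_2 ≅ Z^16.

∂_1: C_1 → C_0 is given by ∂[p,q] = [q] − [p]. For instance
  ∂[1,5] = [5] − [1].
This gives a 12×27 integer matrix of rank 10; reducing to Smith normal form yields diagonal entries (1,1,1,1,1,1,1,1,1,1).

∂_2: C_2 → C_1 sends each 2-simplex [p,q,r] to [q,r] − [p,r] + [p,q]. For instance
  ∂[1,2,4] = [2,4] − [1,4] + [1,2],
  ∂[7,9,10] = [9,10] − [7,10] + [7,9].
As a 27×16 matrix over Z this has rank 16, with invariant factors (1,1,1,1,1,1,1,1,1,1,1,1,1,1,1,2).

From H_k ≅ ker(∂_k) / im(∂_{k+1}) we obtain:

  H_0: rank C_0 − rank ∂_1 = 12 − 10 = 2, and the invariant factors of ∂_1 are all 1, so H_0 = Z^2.
  H_1: rank ker ∂_1 − rank ∂_2 = (27 − 10) − 16 = 1, and ∂_2 has invariant factor 2 > 1, so H_1 = Z ⊕ Z/2.
  H_2: rank ker ∂_2 − rank ∂_3 = (16 − 16) − 0 = 0, and there is no ∂_3, so H_2 = 0.

(K is a triangulation of the disjoint union of the real projective plane RP^2 and the cylinder S^1 x I.)

H_0 = Z^2,  H_1 = Z ⊕ Z/2,  H_2 = 0.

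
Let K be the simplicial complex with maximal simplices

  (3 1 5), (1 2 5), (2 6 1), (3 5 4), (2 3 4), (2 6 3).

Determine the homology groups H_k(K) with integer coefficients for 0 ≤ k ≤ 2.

H_0 = Z,  H_1 = Z,  H_2 = 0.

Take the total order 1 < 2 < 3 < 4 < 5 < 6 on the vertex set. Then K (dimension 2) consists of the simplices:

  0-simplices (6): [1], [2], [3], [4], [5], [6]
  1-simplices (12): [1,2], [1,3], [1,5], [1,6], [2,3], [2,4], [2,5], [2,6], [3,4], [3,5], [3,6], [4,5]
  2-simplices (6): [1,2,5], [1,2,6], [1,3,5], [2,3,4], [2,3,6], [3,4,5]

Hence C_0 ≅ Z^6, C_1 ≅ Z^12, C_2 ≅ Z^6.

Boundary ∂_1: C_1 → C_0 sends each edge [p,q] (with p < q) to q − p. For instance
  ∂[2,3] = [3] − [2].
The 6×12 boundary matrix has rank 5 and Smith normal form diag(1,1,1,1,1).

The boundary map ∂_2: C_2 → C_1 maps a triangle to the signed sum of its edges. For instance
  ∂[3,4,5] = [4,5] − [3,5] + [3,4],
  ∂[1,2,5] = [2,5] − [1,5] + [1,2].
The resulting 12×6 matrix has rank 6, and its Smith normal form has invariant factors (1,1,1,1,1,1).

From H_k ≅ ker(∂_k) / im(∂_{k+1}) we obtain:

  H_0: rank C_0 − rank ∂_1 = 6 − 5 = 1, and the invariant factors of ∂_1 are all 1, so H_0 ≅ Z.
  H_1: rank ker ∂_1 − rank ∂_2 = (12 − 5) − 6 = 1, and the invariant factors of ∂_2 are all 1, so H_1 ≅ Z.
  H_2: rank ker ∂_2 − rank ∂_3 = (6 − 6) − 0 = 0, and there is no ∂_3, so H_2 ≅ 0.

As a check, the Euler characteristic is 6 − 12 + 6 = 0, which agrees with 1 − 1 + 0 = 0.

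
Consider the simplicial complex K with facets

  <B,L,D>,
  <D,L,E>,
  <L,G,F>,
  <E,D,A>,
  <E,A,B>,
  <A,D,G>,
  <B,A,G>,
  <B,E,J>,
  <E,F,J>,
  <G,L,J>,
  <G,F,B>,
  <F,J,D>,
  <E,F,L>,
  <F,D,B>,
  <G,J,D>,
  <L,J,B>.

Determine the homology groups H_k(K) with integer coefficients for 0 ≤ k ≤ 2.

Fix the vertex order A < B < D < E < F < G < J < L and write every simplex with vertices in increasing order. Then dim K = 2 and the simplices of K are:

  0-simplices (8): A, B, D, E, F, G, J, L
  1-simplices (24): AB, AD, AE, AG, BD, BE, BF, BG, BJ, BL, DE, DF, DG, DJ, DL, EF, EJ, EL, FG, FJ, FL, GJ, GL, JL
  2-simplices (16): ABE, ABG, ADE, ADG, BDF, BDL, BEJ, BFG, BJL, DEL, DFJ, DGJ, EFJ, EFL, FGL, GJL

so the chain groups are C_0 ≅ Z^8, C_1 ≅ Z^24, C_2 ≅ Z^16.

Boundary ∂_1: C_1 → C_0 sends each edge [p,q] (with p < q) to q − p.
The 8×24 boundary matrix has rank 7 and Smith normal form diag(1,1,1,1,1,1,1).

∂_2: C_2 → C_1 maps a triangle to the signed sum of its edges. For instance
  ∂EFL = FL − EL + EF,
  ∂BFG = FG − BG + BF.
The resulting 24×16 matrix has rank 15, and its Smith normal form has invariant factors (1,1,1,1,1,1,1,1,1,1,1,1,1,1,1).

Now H_k = ker ∂_k / im ∂_{k+1}, so:

  H_0: rank C_0 − rank ∂_1 = 8 − 7 = 1, and the invariant factors of ∂_1 are all 1, so H_0 ≅ Z.
  H_1: rank ker ∂_1 − rank ∂_2 = (24 − 7) − 15 = 2, and the invariant factors of ∂_2 are all 1, so H_1 ≅ Z^2.
  H_2: rank ker ∂_2 − rank ∂_3 = (16 − 15) − 0 = 1, and there is no ∂_3, so H_2 ≅ Z.

H_0 ≅ Z,  H_1 ≅ Z^2,  H_2 ≅ Z.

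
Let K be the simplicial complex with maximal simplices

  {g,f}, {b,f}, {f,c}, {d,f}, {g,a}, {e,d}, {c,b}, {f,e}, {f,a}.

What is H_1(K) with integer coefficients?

H_1 = Z^3.

We work with the vertex ordering a < b < c < d < e < f < g. The simplices of K, each written with vertices in increasing order, are:

  0-simplices (7): a, b, c, d, e, f, g
  1-simplices (9): af, ag, bc, bf, cf, de, df, ef, fg

so the chain groups are C_0 ≅ Z^7, C_1 ≅ Z^9.

Boundary ∂_1: C_1 → C_0 sends each edge [p,q] (with p < q) to q − p.
The 7×9 boundary matrix has rank 6 and Smith normal form diag(1,1,1,1,1,1).

Computing H_k = (kernel of ∂_k) / (image of ∂_{k+1}):

  H_1: rank ker ∂_1 − rank ∂_2 = (9 − 6) − 0 = 3, and there is no ∂_2, so H_1 = Z^3.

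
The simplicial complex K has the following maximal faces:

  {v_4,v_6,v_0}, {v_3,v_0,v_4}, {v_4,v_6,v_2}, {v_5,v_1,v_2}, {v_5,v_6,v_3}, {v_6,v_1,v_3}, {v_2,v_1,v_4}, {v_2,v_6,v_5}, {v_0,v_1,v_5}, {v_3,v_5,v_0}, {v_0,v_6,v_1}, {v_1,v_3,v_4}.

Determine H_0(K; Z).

H_0 ≅ Z.

Take the total order v_0 < v_1 < v_2 < v_3 < v_4 < v_5 < v_6 on the vertex set. Then K (dimension 2) consists of the simplices:

  0-simplices (7): [v_0], [v_1], [v_2], [v_3], [v_4], [v_5], [v_6]
  1-simplices (18): (18 of them)
  2-simplices (12): (12 of them)

Hence C_0 ≅ Z^7, C_1 ≅ Z^18, C_2 ≅ Z^12.

Boundary ∂_1: C_1 → C_0 sends each edge [p,q] (with p < q) to q − p. For instance
  ∂[v_3,v_4] = [v_4] − [v_3].
The resulting 7×18 matrix has rank 6, and its Smith normal form has invariant factors (1,1,1,1,1,1).

∂_2: C_2 → C_1 maps a triangle to the signed sum of its edges. For instance
  ∂[v_0,v_1,v_5] = [v_1,v_5] − [v_0,v_5] + [v_0,v_1],
  ∂[v_0,v_3,v_5] = [v_3,v_5] − [v_0,v_5] + [v_0,v_3].
This gives a 18×12 integer matrix of rank 12; reducing to Smith normal form yields diagonal entries (1,1,1,1,1,1,1,1,1,1,1,2).

Now H_k = ker ∂_k / im ∂_{k+1}, so:

  H_0: rank C_0 − rank ∂_1 = 7 − 6 = 1, and the invariant factors of ∂_1 are all 1, so H_0 ≅ Z.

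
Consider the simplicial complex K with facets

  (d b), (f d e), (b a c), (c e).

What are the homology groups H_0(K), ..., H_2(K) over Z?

H_0 ≅ Z,  H_1 ≅ Z,  H_2 = 0.

Order the vertices as a < b < c < d < e < f. Listing each simplex with vertices in this order, K has dimension 2 with simplices:

  0-simplices (6): a, b, c, d, e, f
  1-simplices (8): ab, ac, bc, bd, ce, de, df, ef
  2-simplices (2): abc, def

Hence C_0 ≅ Z^6, C_1 ≅ Z^8, C_2 ≅ Z^2.

The boundary map ∂_1: C_1 → C_0 sends each edge [p,q] (with p < q) to q − p.
This gives a 6×8 integer matrix of rank 5; reducing to Smith normal form yields diagonal entries (1,1,1,1,1).

∂_2: C_2 → C_1 acts by ∂[p,q,r] = [q,r] − [p,r] + [p,q]. For instance
  ∂abc = bc − ac + ab,
  ∂def = ef − df + de.
The 8×2 boundary matrix has rank 2 and Smith normal form diag(1,1).

Reading off H_k = ker ∂_k / im ∂_{k+1}:

  H_0: rank C_0 − rank ∂_1 = 6 − 5 = 1, and the invariant factors of ∂_1 are all 1, so H_0 = Z.
  H_1: rank ker ∂_1 − rank ∂_2 = (8 − 5) − 2 = 1, and the invariant factors of ∂_2 are all 1, so H_1 = Z.
  H_2: rank ker ∂_2 − rank ∂_3 = (2 − 2) − 0 = 0, and there is no ∂_3, so H_2 = 0.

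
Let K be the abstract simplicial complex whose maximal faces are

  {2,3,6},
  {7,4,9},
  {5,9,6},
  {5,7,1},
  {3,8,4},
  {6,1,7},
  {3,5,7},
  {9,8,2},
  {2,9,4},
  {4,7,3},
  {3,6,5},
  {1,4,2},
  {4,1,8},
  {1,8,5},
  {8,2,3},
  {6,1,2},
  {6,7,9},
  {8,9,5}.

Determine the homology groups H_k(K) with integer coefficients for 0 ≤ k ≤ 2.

H_0 = Z,  H_1 = Z ⊕ Z_2,  H_2 = 0.

Order the vertices as 1 < 2 < 3 < 4 < 5 < 6 < 7 < 8 < 9. Listing each simplex with vertices in this order, K has dimension 2 with simplices:

  0-simplices (9): [1], [2], [3], [4], [5], [6], [7], [8], [9]
  1-simplices (27): (27 of them)
  2-simplices (18): [1,2,4], [1,2,6], [1,4,8], [1,5,7], [1,5,8], [1,6,7], [2,3,6], [2,3,8], [2,4,9], [2,8,9], [3,4,7], [3,4,8], [3,5,6], [3,5,7], [4,7,9], [5,6,9], [5,8,9], [6,7,9]

so the chain groups are C_0 ≅ Z^9, C_1 ≅ Z^27, C_2 ≅ Z^18.

Boundary ∂_1: C_1 → C_0 is given by ∂[p,q] = [q] − [p]. For instance
  ∂[3,4] = [4] − [3].
This gives a 9×27 integer matrix of rank 8; reducing to Smith normal form yields diagonal entries (1,1,1,1,1,1,1,1).

Boundary ∂_2: C_2 → C_1 maps a triangle to the signed sum of its edges. For instance
  ∂[1,2,6] = [2,6] − [1,6] + [1,2],
  ∂[2,4,9] = [4,9] − [2,9] + [2,4].
This gives a 27×18 integer matrix of rank 18; reducing to Smith normal form yields diagonal entries (1,1,1,1,1,1,1,1,1,1,1,1,1,1,1,1,1,2).

From H_k ≅ ker(∂_k) / im(∂_{k+1}) we obtain:

  H_0: rank C_0 − rank ∂_1 = 9 − 8 = 1, and the invariant factors of ∂_1 are all 1, so H_0 ≅ Z.
  H_1: rank ker ∂_1 − rank ∂_2 = (27 − 8) − 18 = 1, and ∂_2 has invariant factor 2 > 1, so H_1 ≅ Z ⊕ Z_2.
  H_2: rank ker ∂_2 − rank ∂_3 = (18 − 18) − 0 = 0, and there is no ∂_3, so H_2 ≅ 0.

As a check, the Euler characteristic is 9 − 27 + 18 = 0, which agrees with 1 − 1 + 0 = 0.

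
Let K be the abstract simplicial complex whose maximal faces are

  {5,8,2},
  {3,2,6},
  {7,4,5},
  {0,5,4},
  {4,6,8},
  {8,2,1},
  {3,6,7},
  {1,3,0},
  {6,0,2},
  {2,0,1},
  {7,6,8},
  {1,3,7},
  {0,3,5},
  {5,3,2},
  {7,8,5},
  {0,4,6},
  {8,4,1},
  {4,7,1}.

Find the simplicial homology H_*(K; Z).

H_0 = Z,  H_1 = Z ⊕ Z/2Z,  H_2 = 0.

Take the total order 0 < 1 < 2 < 3 < 4 < 5 < 6 < 7 < 8 on the vertex set. Then K (dimension 2) consists of the simplices:

  0-simplices (9): [0], [1], [2], [3], [4], [5], [6], [7], [8]
  1-simplices (27): (27 of them)
  2-simplices (18): [0,1,2], [0,1,3], [0,2,6], [0,3,5], [0,4,5], [0,4,6], [1,2,8], [1,3,7], [1,4,7], [1,4,8], [2,3,5], [2,3,6], [2,5,8], [3,6,7], [4,5,7], [4,6,8], [5,7,8], [6,7,8]

Hence C_0 ≅ Z^9, C_1 ≅ Z^27, C_2 ≅ Z^18.

Boundary ∂_1: C_1 → C_0 is given by ∂[p,q] = [q] − [p].
The 9×27 boundary matrix has rank 8 and Smith normal form diag(1,1,1,1,1,1,1,1).

Boundary ∂_2: C_2 → C_1 sends each 2-simplex [p,q,r] to [q,r] − [p,r] + [p,q]. For instance
  ∂[0,1,3] = [1,3] − [0,3] + [0,1],
  ∂[1,3,7] = [3,7] − [1,7] + [1,3].
This gives a 27×18 integer matrix of rank 18; reducing to Smith normal form yields diagonal entries (1,1,1,1,1,1,1,1,1,1,1,1,1,1,1,1,1,2).

From H_k ≅ ker(∂_k) / im(∂_{k+1}) we obtain:

  H_0: rank C_0 − rank ∂_1 = 9 − 8 = 1, and the invariant factors of ∂_1 are all 1, so H_0 ≅ Z.
  H_1: rank ker ∂_1 − rank ∂_2 = (27 − 8) − 18 = 1, and ∂_2 has invariant factor 2 > 1, so H_1 ≅ Z ⊕ Z/2Z.
  H_2: rank ker ∂_2 − rank ∂_3 = (18 − 18) − 0 = 0, and there is no ∂_3, so H_2 ≅ 0.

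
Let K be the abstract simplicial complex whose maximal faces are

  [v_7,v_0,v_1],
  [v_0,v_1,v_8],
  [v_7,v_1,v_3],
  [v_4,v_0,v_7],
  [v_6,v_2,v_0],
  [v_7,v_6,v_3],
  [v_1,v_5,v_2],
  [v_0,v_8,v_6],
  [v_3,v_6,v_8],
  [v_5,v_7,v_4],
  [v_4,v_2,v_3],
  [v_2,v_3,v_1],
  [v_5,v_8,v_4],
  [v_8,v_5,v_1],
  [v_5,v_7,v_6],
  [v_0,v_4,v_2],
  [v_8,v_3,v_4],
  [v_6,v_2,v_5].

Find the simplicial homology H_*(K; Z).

H_0 = Z,  H_1 = Z^2,  H_2 = Z.

Take the total order v_0 < v_1 < v_2 < v_3 < v_4 < v_5 < v_6 < v_7 < v_8 on the vertex set. Then K (dimension 2) consists of the simplices:

  0-simplices (9): [v_0], [v_1], [v_2], [v_3], [v_4], [v_5], [v_6], [v_7], [v_8]
  1-simplices (27): (27 of them)
  2-simplices (18): (18 of them)

giving chain groups C_0 ≅ Z^9, C_1 ≅ Z^27, C_2 ≅ Z^18.

The boundary map ∂_1: C_1 → C_0 sends each edge [p,q] (with p < q) to q − p. For instance
  ∂[v_4,v_8] = [v_8] − [v_4].
The 9×27 boundary matrix has rank 8 and Smith normal form diag(1,1,1,1,1,1,1,1).

∂_2: C_2 → C_1 maps a triangle to the signed sum of its edges. For instance
  ∂[v_4,v_5,v_8] = [v_5,v_8] − [v_4,v_8] + [v_4,v_5],
  ∂[v_3,v_4,v_8] = [v_4,v_8] − [v_3,v_8] + [v_3,v_4].
As a 27×18 matrix over Z this has rank 17, with invariant factors (1,1,1,1,1,1,1,1,1,1,1,1,1,1,1,1,1).

Computing H_k = (kernel of ∂_k) / (image of ∂_{k+1}):

  H_0: rank C_0 − rank ∂_1 = 9 − 8 = 1, and the invariant factors of ∂_1 are all 1, so H_0 ≅ Z.
  H_1: rank ker ∂_1 − rank ∂_2 = (27 − 8) − 17 = 2, and the invariant factors of ∂_2 are all 1, so H_1 ≅ Z^2.
  H_2: rank ker ∂_2 − rank ∂_3 = (18 − 17) − 0 = 1, and there is no ∂_3, so H_2 ≅ Z.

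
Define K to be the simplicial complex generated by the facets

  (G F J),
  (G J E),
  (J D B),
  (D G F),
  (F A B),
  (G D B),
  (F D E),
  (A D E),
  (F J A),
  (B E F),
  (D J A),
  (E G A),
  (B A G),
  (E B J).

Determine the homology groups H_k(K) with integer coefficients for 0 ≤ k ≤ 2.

H_0 ≅ Z,  H_1 ≅ Z^2,  H_2 ≅ Z.

We work with the vertex ordering A < B < D < E < F < G < J. The simplices of K, each written with vertices in increasing order, are:

  0-simplices (7): A, B, D, E, F, G, J
  1-simplices (21): AB, AD, AE, AF, AG, AJ, BD, BE, BF, BG, BJ, DE, DF, DG, DJ, EF, EG, EJ, FG, FJ, GJ
  2-simplices (14): ABF, ABG, ADE, ADJ, AEG, AFJ, BDG, BDJ, BEF, BEJ, DEF, DFG, EGJ, FGJ

so the chain groups are C_0 ≅ Z^7, C_1 ≅ Z^21, C_2 ≅ Z^14.

The boundary map ∂_1: C_1 → C_0 maps an edge to its endpoints' difference, ∂[p,q] = q − p. For instance
  ∂BD = D − B.
The 7×21 boundary matrix has rank 6 and Smith normal form diag(1,1,1,1,1,1).

Boundary ∂_2: C_2 → C_1 maps a triangle to the signed sum of its edges. For instance
  ∂BEF = EF − BF + BE,
  ∂ABF = BF − AF + AB.
As a 21×14 matrix over Z this has rank 13, with invariant factors (1,1,1,1,1,1,1,1,1,1,1,1,1).

Reading off H_k = ker ∂_k / im ∂_{k+1}:

  H_0: rank C_0 − rank ∂_1 = 7 − 6 = 1, and the invariant factors of ∂_1 are all 1, so H_0 = Z.
  H_1: rank ker ∂_1 − rank ∂_2 = (21 − 6) − 13 = 2, and the invariant factors of ∂_2 are all 1, so H_1 = Z^2.
  H_2: rank ker ∂_2 − rank ∂_3 = (14 − 13) − 0 = 1, and there is no ∂_3, so H_2 = Z.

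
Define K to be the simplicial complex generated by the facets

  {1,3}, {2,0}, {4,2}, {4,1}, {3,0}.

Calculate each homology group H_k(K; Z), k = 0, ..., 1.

Take the total order 0 < 1 < 2 < 3 < 4 on the vertex set. Then K (dimension 1) consists of the simplices:

  0-simplices (5): [0], [1], [2], [3], [4]
  1-simplices (5): [0,2], [0,3], [1,3], [1,4], [2,4]

Hence C_0 ≅ Z^5, C_1 ≅ Z^5.

The boundary map ∂_1: C_1 → C_0 is given by ∂[p,q] = [q] − [p].
The 5×5 boundary matrix has rank 4 and Smith normal form diag(1,1,1,1).

Reading off H_k = ker ∂_k / im ∂_{k+1}:

  H_0: rank C_0 − rank ∂_1 = 5 − 4 = 1, and the invariant factors of ∂_1 are all 1, so H_0 = Z.
  H_1: rank ker ∂_1 − rank ∂_2 = (5 − 4) − 0 = 1, and there is no ∂_2, so H_1 = Z.

H_0 = Z,  H_1 = Z.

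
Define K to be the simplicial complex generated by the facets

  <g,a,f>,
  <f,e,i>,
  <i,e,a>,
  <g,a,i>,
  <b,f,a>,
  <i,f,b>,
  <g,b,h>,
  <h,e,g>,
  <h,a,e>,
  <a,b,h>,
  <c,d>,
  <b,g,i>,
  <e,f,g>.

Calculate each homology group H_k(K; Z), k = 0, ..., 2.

Order the vertices as a < b < c < d < e < f < g < h < i. Listing each simplex with vertices in this order, K has dimension 2 with simplices:

  0-simplices (9): a, b, c, d, e, f, g, h, i
  1-simplices (19): ab, ae, af, ag, ah, ai, bf, bg, bh, bi, cd, ef, eg, eh, ei, fg, fi, gh, gi
  2-simplices (12): abf, abh, aeh, aei, afg, agi, bfi, bgh, bgi, efg, efi, egh

so the chain groups are C_0 ≅ Z^9, C_1 ≅ Z^19, C_2 ≅ Z^12.

∂_1: C_1 → C_0 maps an edge to its endpoints' difference, ∂[p,q] = q − p.
The resulting 9×19 matrix has rank 7, and its Smith normal form has invariant factors (1,1,1,1,1,1,1).

The boundary map ∂_2: C_2 → C_1 sends each 2-simplex [p,q,r] to [q,r] − [p,r] + [p,q]. For instance
  ∂bgi = gi − bi + bg,
  ∂aeh = eh − ah + ae.
This gives a 19×12 integer matrix of rank 12; reducing to Smith normal form yields diagonal entries (1,1,1,1,1,1,1,1,1,1,1,2).

Computing H_k = (kernel of ∂_k) / (image of ∂_{k+1}):

  H_0: rank C_0 − rank ∂_1 = 9 − 7 = 2, and the invariant factors of ∂_1 are all 1, so H_0 ≅ Z^2.
  H_1: rank ker ∂_1 − rank ∂_2 = (19 − 7) − 12 = 0, and ∂_2 has invariant factor 2 > 1, so H_1 ≅ Z/2.
  H_2: rank ker ∂_2 − rank ∂_3 = (12 − 12) − 0 = 0, and there is no ∂_3, so H_2 ≅ 0.

As a check, the Euler characteristic is 9 − 19 + 12 = 2, which agrees with 2 − 0 + 0 = 2.

H_0 = Z^2,  H_1 = Z/2,  H_2 = 0.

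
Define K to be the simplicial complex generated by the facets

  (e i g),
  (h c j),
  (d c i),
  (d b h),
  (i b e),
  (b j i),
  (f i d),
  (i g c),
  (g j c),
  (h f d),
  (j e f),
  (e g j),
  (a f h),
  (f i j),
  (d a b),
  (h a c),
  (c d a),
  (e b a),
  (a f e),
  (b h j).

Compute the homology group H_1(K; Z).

H_1 = Z ⊕ Z/2.

Order the vertices as a < b < c < d < e < f < g < h < i < j. Listing each simplex with vertices in this order, K has dimension 2 with simplices:

  0-simplices (10): a, b, c, d, e, f, g, h, i, j
  1-simplices (30): ab, ac, ad, ae, af, ah, bd, be, bh, bi, bj, cd, cg, ch, ci, cj, df, dh, di, ef, eg, ei, ej, fh, fi, fj, gi, gj, hj, ij
  2-simplices (20): abd, abe, acd, ach, aef, afh, bdh, bei, bhj, bij, cdi, cgi, cgj, chj, dfh, dfi, efj, egi, egj, fij

Hence C_0 ≅ Z^10, C_1 ≅ Z^30, C_2 ≅ Z^20.

Boundary ∂_1: C_1 → C_0 maps an edge to its endpoints' difference, ∂[p,q] = q − p.
As a 10×30 matrix over Z this has rank 9, with invariant factors (1,1,1,1,1,1,1,1,1).

Boundary ∂_2: C_2 → C_1 maps a triangle to the signed sum of its edges. For instance
  ∂bhj = hj − bj + bh,
  ∂bdh = dh − bh + bd.
As a 30×20 matrix over Z this has rank 20, with invariant factors (1,1,1,1,1,1,1,1,1,1,1,1,1,1,1,1,1,1,1,2).

Reading off H_k = ker ∂_k / im ∂_{k+1}:

  H_1: rank ker ∂_1 − rank ∂_2 = (30 − 9) − 20 = 1, and ∂_2 has invariant factor 2 > 1, so H_1 ≅ Z ⊕ Z/2.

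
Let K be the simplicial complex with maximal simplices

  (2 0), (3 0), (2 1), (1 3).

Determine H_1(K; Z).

We work with the vertex ordering 0 < 1 < 2 < 3. The simplices of K, each written with vertices in increasing order, are:

  0-simplices (4): [0], [1], [2], [3]
  1-simplices (4): [0,2], [0,3], [1,2], [1,3]

giving chain groups C_0 ≅ Z^4, C_1 ≅ Z^4.

∂_1: C_1 → C_0 is given by ∂[p,q] = [q] − [p].
As a 4×4 matrix over Z this has rank 3, with invariant factors (1,1,1).

From H_k ≅ ker(∂_k) / im(∂_{k+1}) we obtain:

  H_1: rank ker ∂_1 − rank ∂_2 = (4 − 3) − 0 = 1, and there is no ∂_2, so H_1 = Z.

H_1 = Z.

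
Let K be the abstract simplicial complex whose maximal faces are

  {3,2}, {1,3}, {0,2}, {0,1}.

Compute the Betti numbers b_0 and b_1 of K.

We work with the vertex ordering 0 < 1 < 2 < 3. The simplices of K, each written with vertices in increasing order, are:

  0-simplices (4): [0], [1], [2], [3]
  1-simplices (4): [0,1], [0,2], [1,3], [2,3]

giving chain groups C_0 ≅ Z^4, C_1 ≅ Z^4.

∂_1: C_1 → C_0 sends each edge [p,q] (with p < q) to q − p. For instance
  ∂[0,1] = [1] − [0].
As a 4×4 matrix over Z this has rank 3, with invariant factors (1,1,1).

Reading off H_k = ker ∂_k / im ∂_{k+1}:

  H_0: rank C_0 − rank ∂_1 = 4 − 3 = 1, and the invariant factors of ∂_1 are all 1, so H_0 = Z.
  H_1: rank ker ∂_1 − rank ∂_2 = (4 − 3) − 0 = 1, and there is no ∂_2, so H_1 = Z.

As a check, the Euler characteristic is 4 − 4 = 0, which agrees with 1 − 1 = 0.

Hence the Betti numbers are b_0 = 1, b_1 = 1.

b_0 = 1, b_1 = 1.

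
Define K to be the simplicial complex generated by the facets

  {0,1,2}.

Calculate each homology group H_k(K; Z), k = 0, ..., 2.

H_0 ≅ Z,  H_1 = 0,  H_2 = 0.

Fix the vertex order 0 < 1 < 2 and write every simplex with vertices in increasing order. Then dim K = 2 and the simplices of K are:

  0-simplices (3): [0], [1], [2]
  1-simplices (3): [0,1], [0,2], [1,2]
  2-simplices (1): [0,1,2]

Hence C_0 ≅ Z^3, C_1 ≅ Z^3, C_2 ≅ Z^1.

Boundary ∂_1: C_1 → C_0 is given by ∂[p,q] = [q] − [p]. For instance
  ∂[0,1] = [1] − [0].
The 3×3 boundary matrix has rank 2 and Smith normal form diag(1,1).

Boundary ∂_2: C_2 → C_1 maps a triangle to the signed sum of its edges. For instance
  ∂[0,1,2] = [1,2] − [0,2] + [0,1].
As a 3×1 matrix over Z this has rank 1, with invariant factors (1).

Now H_k = ker ∂_k / im ∂_{k+1}, so:

  H_0: rank C_0 − rank ∂_1 = 3 − 2 = 1, and the invariant factors of ∂_1 are all 1, so H_0 = Z.
  H_1: rank ker ∂_1 − rank ∂_2 = (3 − 2) − 1 = 0, and the invariant factors of ∂_2 are all 1, so H_1 = 0.
  H_2: rank ker ∂_2 − rank ∂_3 = (1 − 1) − 0 = 0, and there is no ∂_3, so H_2 = 0.

(K is a triangulation of the 2-simplex.)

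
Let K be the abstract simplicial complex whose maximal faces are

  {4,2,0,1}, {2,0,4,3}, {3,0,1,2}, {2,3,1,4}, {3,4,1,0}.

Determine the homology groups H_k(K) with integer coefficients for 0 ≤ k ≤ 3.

H_0 ≅ Z,  H_1 = 0,  H_2 = 0,  H_3 ≅ Z.

Take the total order 0 < 1 < 2 < 3 < 4 on the vertex set. Then K (dimension 3) consists of the simplices:

  0-simplices (5): [0], [1], [2], [3], [4]
  1-simplices (10): [0,1], [0,2], [0,3], [0,4], [1,2], [1,3], [1,4], [2,3], [2,4], [3,4]
  2-simplices (10): [0,1,2], [0,1,3], [0,1,4], [0,2,3], [0,2,4], [0,3,4], [1,2,3], [1,2,4], [1,3,4], [2,3,4]
  3-simplices (5): [0,1,2,3], [0,1,2,4], [0,1,3,4], [0,2,3,4], [1,2,3,4]

Hence C_0 ≅ Z^5, C_1 ≅ Z^10, C_2 ≅ Z^10, C_3 ≅ Z^5.

Boundary ∂_1: C_1 → C_0 maps an edge to its endpoints' difference, ∂[p,q] = q − p.
The resulting 5×10 matrix has rank 4, and its Smith normal form has invariant factors (1,1,1,1).

∂_2: C_2 → C_1 sends each 2-simplex [p,q,r] to [q,r] − [p,r] + [p,q]. For instance
  ∂[0,1,2] = [1,2] − [0,2] + [0,1],
  ∂[0,2,3] = [2,3] − [0,3] + [0,2].
This gives a 10×10 integer matrix of rank 6; reducing to Smith normal form yields diagonal entries (1,1,1,1,1,1).

Boundary ∂_3: C_3 → C_2 sends each 3-simplex σ to the alternating sum Σ_i (−1)^i (σ with its i-th vertex removed). For instance
  ∂[0,1,2,3] = [1,2,3] − [0,2,3] + [0,1,3] − [0,1,2],
  ∂[0,1,3,4] = [1,3,4] − [0,3,4] + [0,1,4] − [0,1,3].
This gives a 10×5 integer matrix of rank 4; reducing to Smith normal form yields diagonal entries (1,1,1,1).

Now H_k = ker ∂_k / im ∂_{k+1}, so:

  H_0: rank C_0 − rank ∂_1 = 5 − 4 = 1, and the invariant factors of ∂_1 are all 1, so H_0 = Z.
  H_1: rank ker ∂_1 − rank ∂_2 = (10 − 4) − 6 = 0, and the invariant factors of ∂_2 are all 1, so H_1 = 0.
  H_2: rank ker ∂_2 − rank ∂_3 = (10 − 6) − 4 = 0, and the invariant factors of ∂_3 are all 1, so H_2 = 0.
  H_3: rank ker ∂_3 − rank ∂_4 = (5 − 4) − 0 = 1, and there is no ∂_4, so H_3 = Z.

As a check, the Euler characteristic is 5 − 10 + 10 − 5 = 0, which agrees with 1 − 0 + 0 − 1 = 0.
(K is a triangulation of the 3-sphere S^3.)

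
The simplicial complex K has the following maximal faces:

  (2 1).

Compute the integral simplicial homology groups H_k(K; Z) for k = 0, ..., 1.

H_0 = Z,  H_1 = 0.

Fix the vertex order 1 < 2 and write every simplex with vertices in increasing order. Then dim K = 1 and the simplices of K are:

  0-simplices (2): [1], [2]
  1-simplices (1): [1,2]

Hence C_0 ≅ Z^2, C_1 ≅ Z^1.

Boundary ∂_1: C_1 → C_0 sends each edge [p,q] (with p < q) to q − p. For instance
  ∂[1,2] = [2] − [1].
As a 2×1 matrix over Z this has rank 1, with invariant factors (1).

Computing H_k = (kernel of ∂_k) / (image of ∂_{k+1}):

  H_0: rank C_0 − rank ∂_1 = 2 − 1 = 1, and the invariant factors of ∂_1 are all 1, so H_0 = Z.
  H_1: rank ker ∂_1 − rank ∂_2 = (1 − 1) − 0 = 0, and there is no ∂_2, so H_1 = 0.

As a check, the Euler characteristic is 2 − 1 = 1, which agrees with 1 − 0 = 1.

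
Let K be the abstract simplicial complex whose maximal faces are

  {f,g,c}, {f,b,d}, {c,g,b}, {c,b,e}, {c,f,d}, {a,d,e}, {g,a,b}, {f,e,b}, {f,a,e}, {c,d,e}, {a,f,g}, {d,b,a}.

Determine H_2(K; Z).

We work with the vertex ordering a < b < c < d < e < f < g. The simplices of K, each written with vertices in increasing order, are:

  0-simplices (7): a, b, c, d, e, f, g
  1-simplices (18): ab, ad, ae, af, ag, bc, bd, be, bf, bg, cd, ce, cf, cg, de, df, ef, fg
  2-simplices (12): abd, abg, ade, aef, afg, bce, bcg, bdf, bef, cde, cdf, cfg

giving chain groups C_0 ≅ Z^7, C_1 ≅ Z^18, C_2 ≅ Z^12.

Boundary ∂_1: C_1 → C_0 sends each edge [p,q] (with p < q) to q − p. For instance
  ∂ae = e − a.
As a 7×18 matrix over Z this has rank 6, with invariant factors (1,1,1,1,1,1).

Boundary ∂_2: C_2 → C_1 maps a triangle to the signed sum of its edges. For instance
  ∂cdf = df − cf + cd,
  ∂aef = ef − af + ae.
The resulting 18×12 matrix has rank 12, and its Smith normal form has invariant factors (1,1,1,1,1,1,1,1,1,1,1,2).

Reading off H_k = ker ∂_k / im ∂_{k+1}:

  H_2: rank ker ∂_2 − rank ∂_3 = (12 − 12) − 0 = 0, and there is no ∂_3, so H_2 = 0.

H_2 = 0.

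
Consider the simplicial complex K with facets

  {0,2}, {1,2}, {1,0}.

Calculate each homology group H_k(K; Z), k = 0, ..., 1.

Fix the vertex order 0 < 1 < 2 and write every simplex with vertices in increasing order. Then dim K = 1 and the simplices of K are:

  0-simplices (3): [0], [1], [2]
  1-simplices (3): [0,1], [0,2], [1,2]

so the chain groups are C_0 ≅ Z^3, C_1 ≅ Z^3.

The boundary map ∂_1: C_1 → C_0 is given by ∂[p,q] = [q] − [p]. For instance
  ∂[1,2] = [2] − [1].
The 3×3 boundary matrix has rank 2 and Smith normal form diag(1,1).

Now H_k = ker ∂_k / im ∂_{k+1}, so:

  H_0: rank C_0 − rank ∂_1 = 3 − 2 = 1, and the invariant factors of ∂_1 are all 1, so H_0 ≅ Z.
  H_1: rank ker ∂_1 − rank ∂_2 = (3 − 2) − 0 = 1, and there is no ∂_2, so H_1 ≅ Z.

H_0 = Z,  H_1 = Z.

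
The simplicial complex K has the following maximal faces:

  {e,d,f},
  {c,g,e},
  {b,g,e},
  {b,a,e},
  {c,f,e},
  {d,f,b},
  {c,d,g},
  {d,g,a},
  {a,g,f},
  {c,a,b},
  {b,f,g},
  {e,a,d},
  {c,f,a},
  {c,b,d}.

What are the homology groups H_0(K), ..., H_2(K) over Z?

Fix the vertex order a < b < c < d < e < f < g and write every simplex with vertices in increasing order. Then dim K = 2 and the simplices of K are:

  0-simplices (7): a, b, c, d, e, f, g
  1-simplices (21): ab, ac, ad, ae, af, ag, bc, bd, be, bf, bg, cd, ce, cf, cg, de, df, dg, ef, eg, fg
  2-simplices (14): abc, abe, acf, ade, adg, afg, bcd, bdf, beg, bfg, cdg, cef, ceg, def

so the chain groups are C_0 ≅ Z^7, C_1 ≅ Z^21, C_2 ≅ Z^14.

The boundary map ∂_1: C_1 → C_0 sends each edge [p,q] (with p < q) to q − p.
As a 7×21 matrix over Z this has rank 6, with invariant factors (1,1,1,1,1,1).

Boundary ∂_2: C_2 → C_1 maps a triangle to the signed sum of its edges. For instance
  ∂adg = dg − ag + ad,
  ∂abc = bc − ac + ab.
The resulting 21×14 matrix has rank 13, and its Smith normal form has invariant factors (1,1,1,1,1,1,1,1,1,1,1,1,1).

Now H_k = ker ∂_k / im ∂_{k+1}, so:

  H_0: rank C_0 − rank ∂_1 = 7 − 6 = 1, and the invariant factors of ∂_1 are all 1, so H_0 ≅ Z.
  H_1: rank ker ∂_1 − rank ∂_2 = (21 − 6) − 13 = 2, and the invariant factors of ∂_2 are all 1, so H_1 ≅ Z^2.
  H_2: rank ker ∂_2 − rank ∂_3 = (14 − 13) − 0 = 1, and there is no ∂_3, so H_2 ≅ Z.

As a check, the Euler characteristic is 7 − 21 + 14 = 0, which agrees with 1 − 2 + 1 = 0.

H_0 ≅ Z,  H_1 ≅ Z^2,  H_2 ≅ Z.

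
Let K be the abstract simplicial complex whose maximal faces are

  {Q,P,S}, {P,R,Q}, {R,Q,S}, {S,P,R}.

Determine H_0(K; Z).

H_0 = Z.

Fix the vertex order P < Q < R < S and write every simplex with vertices in increasing order. Then dim K = 2 and the simplices of K are:

  0-simplices (4): P, Q, R, S
  1-simplices (6): PQ, PR, PS, QR, QS, RS
  2-simplices (4): PQR, PQS, PRS, QRS

Hence C_0 ≅ Z^4, C_1 ≅ Z^6, C_2 ≅ Z^4.

∂_1: C_1 → C_0 maps an edge to its endpoints' difference, ∂[p,q] = q − p.
This gives a 4×6 integer matrix of rank 3; reducing to Smith normal form yields diagonal entries (1,1,1).

The boundary map ∂_2: C_2 → C_1 sends each 2-simplex [p,q,r] to [q,r] − [p,r] + [p,q]. For instance
  ∂PRS = RS − PS + PR,
  ∂PQS = QS − PS + PQ.
As a 6×4 matrix over Z this has rank 3, with invariant factors (1,1,1).

Computing H_k = (kernel of ∂_k) / (image of ∂_{k+1}):

  H_0: rank C_0 − rank ∂_1 = 4 − 3 = 1, and the invariant factors of ∂_1 are all 1, so H_0 = Z.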